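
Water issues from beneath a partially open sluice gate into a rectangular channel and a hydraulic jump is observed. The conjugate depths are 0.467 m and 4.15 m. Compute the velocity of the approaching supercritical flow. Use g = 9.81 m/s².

V₁ = 14.2 m/s

For a rectangular channel the momentum equation gives q² = ½·g·y₁·y₂·(y₁ + y₂) = ½×9.81×0.467×4.15×4.62 = 43.9.
q = √43.9 = 6.62 m²/s.
V₁ = q/y₁ = 6.62/0.467 = 14.2 m/s.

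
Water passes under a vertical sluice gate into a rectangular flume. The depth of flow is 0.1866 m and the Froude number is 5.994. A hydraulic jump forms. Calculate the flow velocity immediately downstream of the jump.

Fr₁ = 5.994 (given).
From the momentum equation for a rectangular channel, y₂/y₁ = ½[√(1 + 8Fr₁²) − 1] = ½[√288.42 − 1] = 7.992.
y₂ = 7.992 × 0.1866 = 1.491 m.
V₁ = Fr₁·√(g·y₁) = 5.994×√(9.81×0.1866) = 8.110 m/s; q = V₁·y₁ = 1.513 m²/s.
V₂ = q/y₂ = 1.513/1.491 = 1.015 m/s.

V₂ = 1.015 m/s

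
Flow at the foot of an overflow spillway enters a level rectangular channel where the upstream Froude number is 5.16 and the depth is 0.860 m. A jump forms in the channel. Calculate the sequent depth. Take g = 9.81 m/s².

Fr₁ = 5.16 (given).
Sequent-depth ratio: y₂/y₁ = ½[√(1 + 8Fr₁²) − 1] = ½[√214.0 − 1] = 6.81.
y₂ = 6.81 × 0.860 = 5.86 m.

y₂ = 5.86 m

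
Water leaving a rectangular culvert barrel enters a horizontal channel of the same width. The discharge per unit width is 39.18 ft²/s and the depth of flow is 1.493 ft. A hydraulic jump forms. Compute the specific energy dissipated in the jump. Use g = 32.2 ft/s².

ΔE = 4.457 ft

V₁ = q/y₁ = 39.18/1.493 = 26.24 ft/s. Fr₁ = V₁/√(g·y₁) = 26.24/√(32.2×1.493) = 3.785.
By Bélanger, y₂/y₁ = ½[√(1 + 8Fr₁²) − 1] = ½[√115.60 − 1] = 4.876.
y₂ = 4.876 × 1.493 = 7.280 ft.
Head loss: ΔE = (y₂ − y₁)³/(4y₁y₂) = (7.280 − 1.493)³/(4×1.493×7.280) = 193.8/43.47 = 4.457 ft.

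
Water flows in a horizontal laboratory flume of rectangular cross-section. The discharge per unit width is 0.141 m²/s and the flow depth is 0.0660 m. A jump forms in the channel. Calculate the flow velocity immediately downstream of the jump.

V₂ = 0.650 m/s

V₁ = q/y₁ = 0.141/0.0660 = 2.14 m/s. Fr₁ = V₁/√(g·y₁) = 2.14/√(9.81×0.0660) = 2.66.
Conjugate-depth relation: y₂/y₁ = ½[√(1 + 8Fr₁²) − 1] = ½[√57.39 − 1] = 3.29.
y₂ = 3.29 × 0.0660 = 0.217 m.
V₂ = q/y₂ = 0.141/0.217 = 0.650 m/s.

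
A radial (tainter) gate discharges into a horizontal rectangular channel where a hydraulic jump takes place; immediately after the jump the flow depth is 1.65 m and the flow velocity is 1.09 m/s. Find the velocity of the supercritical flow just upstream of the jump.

Fr₂ = V₂/√(g·y₂) = 1.09/√(9.81×1.65) = 0.271.
Applying the sequent-depth relation in reverse, y₁/y₂ = ½[√(1 + 8Fr₂²) − 1] = ½[√1.587 − 1] = 0.130.
y₁ = 0.130 × 1.65 = 0.214 m.
V₁ = q/y₁ = 1.80/0.214 = 8.39 m/s.

V₁ = 8.39 m/s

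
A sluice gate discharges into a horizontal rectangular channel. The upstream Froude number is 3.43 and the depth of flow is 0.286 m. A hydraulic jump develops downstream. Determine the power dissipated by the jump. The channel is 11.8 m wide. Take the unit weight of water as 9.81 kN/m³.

Fr₁ = 3.43 (given).
Bélanger equation: y₂/y₁ = ½[√(1 + 8Fr₁²) − 1] = ½[√95.12 − 1] = 4.38.
y₂ = 4.38 × 0.286 = 1.25 m.
V₁ = Fr₁·√(g·y₁) = 3.43×√(9.81×0.286) = 5.75 m/s; q = V₁·y₁ = 1.64 m²/s. V₂ = q/y₂ = 1.64/1.25 = 1.31 m/s. E₁ = y₁ + V₁²/2g = 1.97 m; E₂ = y₂ + V₂²/2g = 1.34 m. ΔE = E₁ − E₂ = 0.629 m.
Q = q·b = 1.64 × 11.8 = 19.4 m³/s. P = γ·Q·ΔE = 9.81 × 19.4 × 0.629 = 120 kW.

P = 120 kW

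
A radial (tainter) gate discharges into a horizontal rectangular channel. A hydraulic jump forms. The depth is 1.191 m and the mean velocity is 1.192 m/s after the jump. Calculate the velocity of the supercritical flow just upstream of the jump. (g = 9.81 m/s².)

Fr₂ = V₂/√(g·y₂) = 1.192/√(9.81×1.191) = 0.3487.
From the momentum equation (using Fr₂), y₁/y₂ = ½[√(1 + 8Fr₂²) − 1] = ½[√1.9729 − 1] = 0.2023.
y₁ = 0.2023 × 1.191 = 0.2409 m.
V₁ = q/y₁ = 1.420/0.2409 = 5.892 m/s.

V₁ = 5.892 m/s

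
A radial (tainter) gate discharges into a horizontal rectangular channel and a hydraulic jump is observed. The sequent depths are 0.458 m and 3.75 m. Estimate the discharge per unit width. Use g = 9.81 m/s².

q = 5.95 m²/s

For a rectangular channel the momentum equation gives q² = ½·g·y₁·y₂·(y₁ + y₂) = ½×9.81×0.458×3.75×4.21 = 35.4.
q = √35.4 = 5.95 m²/s.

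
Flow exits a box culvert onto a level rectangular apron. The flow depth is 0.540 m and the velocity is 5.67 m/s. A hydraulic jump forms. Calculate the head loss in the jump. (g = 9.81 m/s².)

ΔE = 0.368 m

Fr₁ = V₁/√(g·y₁) = 5.67/√(9.81×0.540) = 2.46.
Conjugate-depth relation: y₂/y₁ = ½[√(1 + 8Fr₁²) − 1] = ½[√49.55 − 1] = 3.02.
y₂ = 3.02 × 0.540 = 1.63 m.
q = V₁·y₁ = 5.67 × 0.540 = 3.06 m²/s. V₂ = q/y₂ = 3.06/1.63 = 1.88 m/s. E₁ = y₁ + V₁²/2g = 2.18 m; E₂ = y₂ + V₂²/2g = 1.81 m. ΔE = E₁ − E₂ = 0.368 m.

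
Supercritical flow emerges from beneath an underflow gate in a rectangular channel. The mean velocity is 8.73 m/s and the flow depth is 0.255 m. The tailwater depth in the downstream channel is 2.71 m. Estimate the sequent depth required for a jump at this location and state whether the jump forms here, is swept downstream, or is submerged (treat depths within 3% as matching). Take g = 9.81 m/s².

Fr₁ = V₁/√(g·y₁) = 8.73/√(9.81×0.255) = 5.52.
Bélanger equation: y₂/y₁ = ½[√(1 + 8Fr₁²) − 1] = ½[√244.7 − 1] = 7.32.
y₂ = 7.32 × 0.255 = 1.87 m.
Tailwater y_tw = 2.71 m: y_tw > y₂, so the jump is submerged.

y₂ = 1.87 m; the jump is submerged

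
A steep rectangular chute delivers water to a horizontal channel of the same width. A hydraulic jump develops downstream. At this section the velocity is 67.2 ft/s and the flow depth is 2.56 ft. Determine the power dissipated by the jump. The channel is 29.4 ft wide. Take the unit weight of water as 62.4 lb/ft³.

P = 26643 hp

Fr₁ = V₁/√(g·y₁) = 67.2/√(32.2×2.56) = 7.40.
By Bélanger, y₂/y₁ = ½[√(1 + 8Fr₁²) − 1] = ½[√439.3 − 1] = 9.98.
y₂ = 9.98 × 2.56 = 25.5 ft.
q = V₁·y₁ = 67.2 × 2.56 = 172 ft²/s. V₂ = q/y₂ = 172/25.5 = 6.73 ft/s. E₁ = y₁ + V₁²/2g = 72.7 ft; E₂ = y₂ + V₂²/2g = 26.3 ft. ΔE = E₁ − E₂ = 46.4 ft.
Q = q·b = 172 × 29.4 = 5058 cfs. P = γ·Q·ΔE/550 = 62.4 × 5058 × 46.4 / 550 = 26643 hp.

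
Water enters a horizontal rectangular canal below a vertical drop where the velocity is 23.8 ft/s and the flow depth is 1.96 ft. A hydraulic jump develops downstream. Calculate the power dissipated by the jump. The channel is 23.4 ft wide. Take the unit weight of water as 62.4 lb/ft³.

Fr₁ = V₁/√(g·y₁) = 23.8/√(32.2×1.96) = 3.00.
Bélanger equation: y₂/y₁ = ½[√(1 + 8Fr₁²) − 1] = ½[√72.80 − 1] = 3.77.
y₂ = 3.77 × 1.96 = 7.38 ft.
q = V₁·y₁ = 23.8 × 1.96 = 46.6 ft²/s. V₂ = q/y₂ = 46.6/7.38 = 6.32 ft/s. E₁ = y₁ + V₁²/2g = 10.8 ft; E₂ = y₂ + V₂²/2g = 8.00 ft. ΔE = E₁ − E₂ = 2.75 ft.
Q = q·b = 46.6 × 23.4 = 1092 cfs. P = γ·Q·ΔE/550 = 62.4 × 1092 × 2.75 / 550 = 341 hp.

P = 341 hp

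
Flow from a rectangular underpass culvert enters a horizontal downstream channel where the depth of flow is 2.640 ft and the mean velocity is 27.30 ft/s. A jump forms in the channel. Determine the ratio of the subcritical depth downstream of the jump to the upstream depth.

y₂/y₁ = 3.717

Fr₁ = V₁/√(g·y₁) = 27.30/√(32.2×2.640) = 2.961.
Sequent-depth ratio: y₂/y₁ = ½[√(1 + 8Fr₁²) − 1] = ½[√71.138 − 1] = 3.717.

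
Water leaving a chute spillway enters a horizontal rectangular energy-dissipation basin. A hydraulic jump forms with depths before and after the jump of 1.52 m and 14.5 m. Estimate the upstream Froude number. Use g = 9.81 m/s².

For a rectangular channel the momentum equation gives q² = ½·g·y₁·y₂·(y₁ + y₂) = ½×9.81×1.52×14.5×16.0 = 1732.
q = √1732 = 41.6 m²/s.
V₁ = q/y₁ = 27.4 m/s; Fr₁ = V₁/√(g·y₁) = 7.09.

Fr₁ = 7.09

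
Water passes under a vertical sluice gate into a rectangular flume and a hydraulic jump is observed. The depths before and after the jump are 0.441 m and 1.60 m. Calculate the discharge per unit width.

For a rectangular channel the momentum equation gives q² = ½·g·y₁·y₂·(y₁ + y₂) = ½×9.81×0.441×1.60×2.04 = 7.06.
q = √7.06 = 2.66 m²/s.

q = 2.66 m²/s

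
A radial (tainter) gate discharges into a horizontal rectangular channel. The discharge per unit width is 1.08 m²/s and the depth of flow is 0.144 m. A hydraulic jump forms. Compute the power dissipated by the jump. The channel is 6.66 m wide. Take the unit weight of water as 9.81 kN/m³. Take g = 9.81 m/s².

V₁ = q/y₁ = 1.08/0.144 = 7.50 m/s. Fr₁ = V₁/√(g·y₁) = 7.50/√(9.81×0.144) = 6.31.
Conjugate-depth relation: y₂/y₁ = ½[√(1 + 8Fr₁²) − 1] = ½[√319.6 − 1] = 8.44.
y₂ = 8.44 × 0.144 = 1.22 m.
V₂ = q/y₂ = 1.08/1.22 = 0.889 m/s. E₁ = y₁ + V₁²/2g = 3.01 m; E₂ = y₂ + V₂²/2g = 1.26 m. ΔE = E₁ − E₂ = 1.76 m.
Q = q·b = 1.08 × 6.66 = 7.19 m³/s. P = γ·Q·ΔE = 9.81 × 7.19 × 1.76 = 124 kW.

P = 124 kW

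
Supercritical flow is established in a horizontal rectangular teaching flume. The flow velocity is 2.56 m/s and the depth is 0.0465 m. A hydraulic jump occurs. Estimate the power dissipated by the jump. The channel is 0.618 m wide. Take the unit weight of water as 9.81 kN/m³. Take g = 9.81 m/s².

Fr₁ = V₁/√(g·y₁) = 2.56/√(9.81×0.0465) = 3.79.
By Bélanger, y₂/y₁ = ½[√(1 + 8Fr₁²) − 1] = ½[√115.9 − 1] = 4.88.
y₂ = 4.88 × 0.0465 = 0.227 m.
q = V₁·y₁ = 2.56 × 0.0465 = 0.119 m²/s. V₂ = q/y₂ = 0.119/0.227 = 0.524 m/s. E₁ = y₁ + V₁²/2g = 0.381 m; E₂ = y₂ + V₂²/2g = 0.241 m. ΔE = E₁ − E₂ = 0.139 m.
Q = q·b = 0.119 × 0.618 = 0.0736 m³/s. P = γ·Q·ΔE = 9.81 × 0.0736 × 0.139 = 0.101 kW.

P = 0.101 kW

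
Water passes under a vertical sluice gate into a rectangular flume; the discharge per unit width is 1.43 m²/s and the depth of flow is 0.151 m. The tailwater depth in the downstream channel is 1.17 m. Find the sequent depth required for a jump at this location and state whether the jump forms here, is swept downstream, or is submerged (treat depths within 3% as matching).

y₂ = 1.59 m; the jump is swept downstream

V₁ = q/y₁ = 1.43/0.151 = 9.47 m/s. Fr₁ = V₁/√(g·y₁) = 9.47/√(9.81×0.151) = 7.78.
From the momentum equation for a rectangular channel, y₂/y₁ = ½[√(1 + 8Fr₁²) − 1] = ½[√485.4 − 1] = 10.5.
y₂ = 10.5 × 0.151 = 1.59 m.
Tailwater y_tw = 1.17 m: y_tw < y₂, so the jump is swept downstream.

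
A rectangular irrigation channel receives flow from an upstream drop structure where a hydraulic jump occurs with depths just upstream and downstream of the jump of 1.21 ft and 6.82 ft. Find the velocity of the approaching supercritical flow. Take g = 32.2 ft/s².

For a rectangular channel the momentum equation gives q² = ½·g·y₁·y₂·(y₁ + y₂) = ½×32.2×1.21×6.82×8.03 = 1067.
q = √1067 = 32.7 ft²/s.
V₁ = q/y₁ = 32.7/1.21 = 27.0 ft/s.

V₁ = 27.0 ft/s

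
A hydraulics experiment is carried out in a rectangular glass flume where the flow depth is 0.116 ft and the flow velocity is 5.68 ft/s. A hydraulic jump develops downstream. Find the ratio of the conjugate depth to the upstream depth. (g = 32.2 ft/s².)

y₂/y₁ = 3.69

Fr₁ = V₁/√(g·y₁) = 5.68/√(32.2×0.116) = 2.94.
Sequent-depth ratio: y₂/y₁ = ½[√(1 + 8Fr₁²) − 1] = ½[√70.10 − 1] = 3.69.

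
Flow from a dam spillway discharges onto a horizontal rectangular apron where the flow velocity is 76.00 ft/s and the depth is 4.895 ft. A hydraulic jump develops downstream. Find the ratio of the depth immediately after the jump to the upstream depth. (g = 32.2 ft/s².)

Fr₁ = V₁/√(g·y₁) = 76.00/√(32.2×4.895) = 6.054.
By Bélanger, y₂/y₁ = ½[√(1 + 8Fr₁²) − 1] = ½[√294.16 − 1] = 8.076.

y₂/y₁ = 8.076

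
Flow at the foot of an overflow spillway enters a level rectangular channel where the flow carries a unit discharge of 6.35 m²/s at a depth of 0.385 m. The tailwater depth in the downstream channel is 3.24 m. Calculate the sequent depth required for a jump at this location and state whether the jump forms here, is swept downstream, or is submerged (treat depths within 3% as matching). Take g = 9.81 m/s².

V₁ = q/y₁ = 6.35/0.385 = 16.5 m/s. Fr₁ = V₁/√(g·y₁) = 16.5/√(9.81×0.385) = 8.49.
By Bélanger, y₂/y₁ = ½[√(1 + 8Fr₁²) − 1] = ½[√577.2 − 1] = 11.5.
y₂ = 11.5 × 0.385 = 4.43 m.
Tailwater y_tw = 3.24 m: y_tw < y₂, so the jump is swept downstream.

y₂ = 4.43 m; the jump is swept downstream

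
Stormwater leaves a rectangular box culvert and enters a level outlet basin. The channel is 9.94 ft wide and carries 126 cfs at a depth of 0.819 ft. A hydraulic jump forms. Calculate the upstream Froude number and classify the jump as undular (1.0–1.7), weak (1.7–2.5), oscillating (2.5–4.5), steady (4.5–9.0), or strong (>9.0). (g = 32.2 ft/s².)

q = Q/b = 126/9.94 = 12.7 ft²/s; V₁ = q/y₁ = 15.5 ft/s. Fr₁ = V₁/√(g·y₁) = 3.01.
Fr₁ = 3.01 lies in the oscillating range.

Fr₁ = 3.01; oscillating jump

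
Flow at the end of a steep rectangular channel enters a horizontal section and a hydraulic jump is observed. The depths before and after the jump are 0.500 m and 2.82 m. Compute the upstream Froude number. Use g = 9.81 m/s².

For a rectangular channel the momentum equation gives q² = ½·g·y₁·y₂·(y₁ + y₂) = ½×9.81×0.500×2.82×3.32 = 23.0.
q = √23.0 = 4.79 m²/s.
V₁ = q/y₁ = 9.58 m/s; Fr₁ = V₁/√(g·y₁) = 4.33.

Fr₁ = 4.33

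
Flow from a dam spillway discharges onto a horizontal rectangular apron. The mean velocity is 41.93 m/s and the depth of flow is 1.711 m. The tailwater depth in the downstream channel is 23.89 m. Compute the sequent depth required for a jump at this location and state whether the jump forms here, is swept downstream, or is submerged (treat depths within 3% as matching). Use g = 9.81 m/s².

y₂ = 23.92 m; the jump forms here

Fr₁ = V₁/√(g·y₁) = 41.93/√(9.81×1.711) = 10.23.
Sequent-depth ratio: y₂/y₁ = ½[√(1 + 8Fr₁²) − 1] = ½[√838.95 − 1] = 13.98.
y₂ = 13.98 × 1.711 = 23.92 m.
Tailwater y_tw = 23.89 m: y_tw ≈ y₂, so the jump forms here.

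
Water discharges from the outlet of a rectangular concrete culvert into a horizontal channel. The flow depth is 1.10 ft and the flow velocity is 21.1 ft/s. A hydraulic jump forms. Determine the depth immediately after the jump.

y₂ = 4.99 ft

Fr₁ = V₁/√(g·y₁) = 21.1/√(32.2×1.10) = 3.55.
From the momentum equation for a rectangular channel, y₂/y₁ = ½[√(1 + 8Fr₁²) − 1] = ½[√101.6 − 1] = 4.54.
y₂ = 4.54 × 1.10 = 4.99 ft.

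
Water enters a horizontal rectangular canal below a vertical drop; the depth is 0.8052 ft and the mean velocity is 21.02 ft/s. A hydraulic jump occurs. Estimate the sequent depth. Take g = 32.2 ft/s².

y₂ = 4.315 ft

Fr₁ = V₁/√(g·y₁) = 21.02/√(32.2×0.8052) = 4.128.
Conjugate-depth relation: y₂/y₁ = ½[√(1 + 8Fr₁²) − 1] = ½[√137.33 − 1] = 5.359.
y₂ = 5.359 × 0.8052 = 4.315 ft.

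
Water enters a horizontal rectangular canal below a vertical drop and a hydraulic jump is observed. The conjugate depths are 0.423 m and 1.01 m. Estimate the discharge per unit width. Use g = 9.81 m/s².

q = 1.73 m²/s

For a rectangular channel the momentum equation gives q² = ½·g·y₁·y₂·(y₁ + y₂) = ½×9.81×0.423×1.01×1.43 = 3.00.
q = √3.00 = 1.73 m²/s.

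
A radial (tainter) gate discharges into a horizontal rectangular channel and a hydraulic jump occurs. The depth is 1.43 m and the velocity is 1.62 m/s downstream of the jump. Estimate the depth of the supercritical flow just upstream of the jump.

y₁ = 0.415 m

Fr₂ = V₂/√(g·y₂) = 1.62/√(9.81×1.43) = 0.433.
The Bélanger relation is symmetric: y₁/y₂ = ½[√(1 + 8Fr₂²) − 1] = ½[√2.497 − 1] = 0.290.
y₁ = 0.290 × 1.43 = 0.415 m.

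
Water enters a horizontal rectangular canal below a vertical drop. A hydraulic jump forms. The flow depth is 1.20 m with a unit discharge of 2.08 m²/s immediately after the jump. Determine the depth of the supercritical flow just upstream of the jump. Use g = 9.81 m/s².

y₁ = 0.446 m

V₂ = q/y₂ = 2.08/1.20 = 1.73 m/s; Fr₂ = V₂/√(g·y₂) = 0.505.
From the momentum equation (using Fr₂), y₁/y₂ = ½[√(1 + 8Fr₂²) − 1] = ½[√3.042 − 1] = 0.372.
y₁ = 0.372 × 1.20 = 0.446 m.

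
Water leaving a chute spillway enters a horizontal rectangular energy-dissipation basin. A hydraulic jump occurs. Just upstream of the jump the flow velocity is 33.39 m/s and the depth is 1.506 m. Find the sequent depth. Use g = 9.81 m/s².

y₂ = 17.76 m

Fr₁ = V₁/√(g·y₁) = 33.39/√(9.81×1.506) = 8.687.
Bélanger equation: y₂/y₁ = ½[√(1 + 8Fr₁²) − 1] = ½[√604.71 − 1] = 11.80.
y₂ = 11.80 × 1.506 = 17.76 m.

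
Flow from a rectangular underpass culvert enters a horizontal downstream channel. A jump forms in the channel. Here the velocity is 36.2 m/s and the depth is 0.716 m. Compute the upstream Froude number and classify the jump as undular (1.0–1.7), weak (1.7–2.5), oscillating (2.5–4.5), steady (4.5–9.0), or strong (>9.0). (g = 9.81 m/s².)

Fr₁ = 13.7; strong jump

Fr₁ = V₁/√(g·y₁) = 36.2/√(9.81×0.716) = 13.7.
Fr₁ = 13.7 lies in the strong range.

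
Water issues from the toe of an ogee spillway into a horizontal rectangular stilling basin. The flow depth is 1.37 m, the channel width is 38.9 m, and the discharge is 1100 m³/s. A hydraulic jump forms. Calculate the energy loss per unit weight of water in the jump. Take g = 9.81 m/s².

q = Q/b = 1100/38.9 = 28.3 m²/s; V₁ = q/y₁ = 20.6 m/s. Fr₁ = V₁/√(g·y₁) = 5.63.
Bélanger equation: y₂/y₁ = ½[√(1 + 8Fr₁²) − 1] = ½[√254.6 − 1] = 7.48.
y₂ = 7.48 × 1.37 = 10.2 m.
Head loss: ΔE = (y₂ − y₁)³/(4y₁y₂) = (10.2 − 1.37)³/(4×1.37×10.2) = 699/56.1 = 12.5 m.

ΔE = 12.5 m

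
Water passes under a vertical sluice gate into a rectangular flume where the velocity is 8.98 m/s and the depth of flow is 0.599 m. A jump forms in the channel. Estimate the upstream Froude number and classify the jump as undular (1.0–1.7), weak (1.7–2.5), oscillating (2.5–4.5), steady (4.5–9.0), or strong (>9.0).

Fr₁ = 3.70; oscillating jump

Fr₁ = V₁/√(g·y₁) = 8.98/√(9.81×0.599) = 3.70.
Fr₁ = 3.70 lies in the oscillating range.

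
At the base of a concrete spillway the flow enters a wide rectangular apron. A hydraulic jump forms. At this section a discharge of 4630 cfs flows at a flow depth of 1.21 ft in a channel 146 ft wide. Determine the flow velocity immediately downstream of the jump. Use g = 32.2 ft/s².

V₂ = 4.80 ft/s

q = Q/b = 4630/146 = 31.7 ft²/s; V₁ = q/y₁ = 26.2 ft/s. Fr₁ = V₁/√(g·y₁) = 4.20.
By Bélanger, y₂/y₁ = ½[√(1 + 8Fr₁²) − 1] = ½[√142.0 − 1] = 5.46.
y₂ = 5.46 × 1.21 = 6.61 ft.
V₂ = q/y₂ = 31.7/6.61 = 4.80 ft/s.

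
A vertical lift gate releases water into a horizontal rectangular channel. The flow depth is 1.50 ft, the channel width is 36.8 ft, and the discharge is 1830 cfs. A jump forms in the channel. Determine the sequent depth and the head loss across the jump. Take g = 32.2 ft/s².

y₂ = 9.40 ft; ΔE = 8.73 ft

q = Q/b = 1830/36.8 = 49.7 ft²/s; V₁ = q/y₁ = 33.2 ft/s. Fr₁ = V₁/√(g·y₁) = 4.77.
Sequent-depth ratio: y₂/y₁ = ½[√(1 + 8Fr₁²) − 1] = ½[√183.0 − 1] = 6.26.
y₂ = 6.26 × 1.50 = 9.40 ft.
V₂ = q/y₂ = 49.7/9.40 = 5.29 ft/s. E₁ = y₁ + V₁²/2g = 18.6 ft; E₂ = y₂ + V₂²/2g = 9.83 ft. ΔE = E₁ − E₂ = 8.73 ft.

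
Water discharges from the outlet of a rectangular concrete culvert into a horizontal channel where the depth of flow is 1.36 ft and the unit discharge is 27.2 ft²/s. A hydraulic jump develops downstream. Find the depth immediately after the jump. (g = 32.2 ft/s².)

y₂ = 5.17 ft

V₁ = q/y₁ = 27.2/1.36 = 20.0 ft/s. Fr₁ = V₁/√(g·y₁) = 20.0/√(32.2×1.36) = 3.02.
From the momentum equation for a rectangular channel, y₂/y₁ = ½[√(1 + 8Fr₁²) − 1] = ½[√74.07 − 1] = 3.80.
y₂ = 3.80 × 1.36 = 5.17 ft.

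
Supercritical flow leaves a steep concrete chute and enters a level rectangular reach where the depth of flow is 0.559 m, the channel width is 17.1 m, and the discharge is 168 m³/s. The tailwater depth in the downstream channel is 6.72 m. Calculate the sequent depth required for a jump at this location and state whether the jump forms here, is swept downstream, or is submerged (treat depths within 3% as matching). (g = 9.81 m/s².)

q = Q/b = 168/17.1 = 9.82 m²/s; V₁ = q/y₁ = 17.6 m/s. Fr₁ = V₁/√(g·y₁) = 7.51.
From the momentum equation for a rectangular channel, y₂/y₁ = ½[√(1 + 8Fr₁²) − 1] = ½[√451.6 − 1] = 10.1.
y₂ = 10.1 × 0.559 = 5.66 m.
Tailwater y_tw = 6.72 m: y_tw > y₂, so the jump is submerged.

y₂ = 5.66 m; the jump is submerged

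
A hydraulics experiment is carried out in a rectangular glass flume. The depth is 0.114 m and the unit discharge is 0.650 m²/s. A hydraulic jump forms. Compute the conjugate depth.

V₁ = q/y₁ = 0.650/0.114 = 5.70 m/s. Fr₁ = V₁/√(g·y₁) = 5.70/√(9.81×0.114) = 5.39.
Sequent-depth ratio: y₂/y₁ = ½[√(1 + 8Fr₁²) − 1] = ½[√233.6 − 1] = 7.14.
y₂ = 7.14 × 0.114 = 0.814 m.

y₂ = 0.814 m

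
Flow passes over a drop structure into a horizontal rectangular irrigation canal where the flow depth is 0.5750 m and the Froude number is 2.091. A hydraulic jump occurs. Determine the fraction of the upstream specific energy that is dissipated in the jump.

Fr₁ = 2.091 (given).
Sequent-depth ratio: y₂/y₁ = ½[√(1 + 8Fr₁²) − 1] = ½[√35.978 − 1] = 2.499.
y₂ = 2.499 × 0.5750 = 1.437 m.
E₁ = y₁(1 + Fr₁²/2) = 0.5750×(1 + 2.091²/2) = 1.832 m. ΔE = (y₂ − y₁)³/(4y₁y₂) = 0.1938 m. ΔE/E₁ = 0.1938/1.832 = 0.106.

ΔE/E₁ = 0.106 (10.6%)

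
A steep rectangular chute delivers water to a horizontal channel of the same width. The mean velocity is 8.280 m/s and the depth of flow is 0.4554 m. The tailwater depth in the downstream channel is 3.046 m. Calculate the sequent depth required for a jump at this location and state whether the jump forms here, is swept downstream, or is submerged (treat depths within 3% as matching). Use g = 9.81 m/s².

Fr₁ = V₁/√(g·y₁) = 8.280/√(9.81×0.4554) = 3.917.
Conjugate-depth relation: y₂/y₁ = ½[√(1 + 8Fr₁²) − 1] = ½[√123.77 − 1] = 5.063.
y₂ = 5.063 × 0.4554 = 2.305 m.
Tailwater y_tw = 3.046 m: y_tw > y₂, so the jump is submerged.

y₂ = 2.305 m; the jump is submerged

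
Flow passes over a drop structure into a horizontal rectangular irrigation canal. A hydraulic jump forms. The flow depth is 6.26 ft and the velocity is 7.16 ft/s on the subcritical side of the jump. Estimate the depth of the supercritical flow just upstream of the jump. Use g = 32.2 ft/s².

Fr₂ = V₂/√(g·y₂) = 7.16/√(32.2×6.26) = 0.504.
The Bélanger relation is symmetric: y₁/y₂ = ½[√(1 + 8Fr₂²) − 1] = ½[√3.035 − 1] = 0.371.
y₁ = 0.371 × 6.26 = 2.32 ft.

y₁ = 2.32 ft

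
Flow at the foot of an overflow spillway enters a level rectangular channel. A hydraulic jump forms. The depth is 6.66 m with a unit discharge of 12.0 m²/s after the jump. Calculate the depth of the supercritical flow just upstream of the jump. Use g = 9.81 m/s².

y₁ = 0.607 m

V₂ = q/y₂ = 12.0/6.66 = 1.80 m/s; Fr₂ = V₂/√(g·y₂) = 0.223.
From the momentum equation (using Fr₂), y₁/y₂ = ½[√(1 + 8Fr₂²) − 1] = ½[√1.398 − 1] = 0.0911.
y₁ = 0.0911 × 6.66 = 0.607 m.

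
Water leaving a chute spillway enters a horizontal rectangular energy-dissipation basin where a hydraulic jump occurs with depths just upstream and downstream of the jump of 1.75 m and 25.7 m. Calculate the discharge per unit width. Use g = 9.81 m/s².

For a rectangular channel the momentum equation gives q² = ½·g·y₁·y₂·(y₁ + y₂) = ½×9.81×1.75×25.7×27.4 = 6056.
q = √6056 = 77.8 m²/s.

q = 77.8 m²/s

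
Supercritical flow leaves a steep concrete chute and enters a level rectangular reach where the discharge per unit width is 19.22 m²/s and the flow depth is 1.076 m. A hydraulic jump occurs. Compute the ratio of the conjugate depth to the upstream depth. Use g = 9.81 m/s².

V₁ = q/y₁ = 19.22/1.076 = 17.86 m/s. Fr₁ = V₁/√(g·y₁) = 17.86/√(9.81×1.076) = 5.498.
From the momentum equation for a rectangular channel, y₂/y₁ = ½[√(1 + 8Fr₁²) − 1] = ½[√242.82 − 1] = 7.291.

y₂/y₁ = 7.291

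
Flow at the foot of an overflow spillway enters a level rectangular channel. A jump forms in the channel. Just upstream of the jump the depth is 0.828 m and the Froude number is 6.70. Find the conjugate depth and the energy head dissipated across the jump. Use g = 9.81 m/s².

Fr₁ = 6.70 (given).
Conjugate-depth relation: y₂/y₁ = ½[√(1 + 8Fr₁²) − 1] = ½[√360.1 − 1] = 8.99.
y₂ = 8.99 × 0.828 = 7.44 m.
V₁ = Fr₁·√(g·y₁) = 6.70×√(9.81×0.828) = 19.1 m/s; q = V₁·y₁ = 15.8 m²/s. V₂ = q/y₂ = 15.8/7.44 = 2.12 m/s. E₁ = y₁ + V₁²/2g = 19.4 m; E₂ = y₂ + V₂²/2g = 7.67 m. ΔE = E₁ − E₂ = 11.7 m.

y₂ = 7.44 m; ΔE = 11.7 m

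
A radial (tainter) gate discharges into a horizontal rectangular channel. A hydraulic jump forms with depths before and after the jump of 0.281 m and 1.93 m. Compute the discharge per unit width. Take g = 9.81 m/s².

For a rectangular channel the momentum equation gives q² = ½·g·y₁·y₂·(y₁ + y₂) = ½×9.81×0.281×1.93×2.21 = 5.88.
q = √5.88 = 2.43 m²/s.

q = 2.43 m²/s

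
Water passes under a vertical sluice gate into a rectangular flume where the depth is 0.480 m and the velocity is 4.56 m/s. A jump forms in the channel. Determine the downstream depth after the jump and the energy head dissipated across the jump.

y₂ = 1.21 m; ΔE = 0.166 m

Fr₁ = V₁/√(g·y₁) = 4.56/√(9.81×0.480) = 2.10.
Sequent-depth ratio: y₂/y₁ = ½[√(1 + 8Fr₁²) − 1] = ½[√36.33 − 1] = 2.51.
y₂ = 2.51 × 0.480 = 1.21 m.
Head loss: ΔE = (y₂ − y₁)³/(4y₁y₂) = (1.21 − 0.480)³/(4×0.480×1.21) = 0.383/2.32 = 0.166 m.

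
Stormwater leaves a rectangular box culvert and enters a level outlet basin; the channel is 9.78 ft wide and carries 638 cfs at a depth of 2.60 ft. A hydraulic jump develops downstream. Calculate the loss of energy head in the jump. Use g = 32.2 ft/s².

q = Q/b = 638/9.78 = 65.2 ft²/s; V₁ = q/y₁ = 25.1 ft/s. Fr₁ = V₁/√(g·y₁) = 2.74.
Conjugate-depth relation: y₂/y₁ = ½[√(1 + 8Fr₁²) − 1] = ½[√61.16 − 1] = 3.41.
y₂ = 3.41 × 2.60 = 8.87 ft.
Head loss: ΔE = (y₂ − y₁)³/(4y₁y₂) = (8.87 − 2.60)³/(4×2.60×8.87) = 246/92.2 = 2.67 ft.

ΔE = 2.67 ft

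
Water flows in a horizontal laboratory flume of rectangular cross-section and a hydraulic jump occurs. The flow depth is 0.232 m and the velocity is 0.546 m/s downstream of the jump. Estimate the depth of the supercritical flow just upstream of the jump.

Fr₂ = V₂/√(g·y₂) = 0.546/√(9.81×0.232) = 0.362.
The Bélanger relation is symmetric: y₁/y₂ = ½[√(1 + 8Fr₂²) − 1] = ½[√2.048 − 1] = 0.216.
y₁ = 0.216 × 0.232 = 0.0500 m.

y₁ = 0.0500 m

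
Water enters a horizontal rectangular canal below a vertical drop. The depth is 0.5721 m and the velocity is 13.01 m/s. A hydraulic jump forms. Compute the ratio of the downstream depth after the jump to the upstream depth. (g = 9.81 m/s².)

Fr₁ = V₁/√(g·y₁) = 13.01/√(9.81×0.5721) = 5.492.
From the momentum equation for a rectangular channel, y₂/y₁ = ½[√(1 + 8Fr₁²) − 1] = ½[√242.27 − 1] = 7.283.

y₂/y₁ = 7.283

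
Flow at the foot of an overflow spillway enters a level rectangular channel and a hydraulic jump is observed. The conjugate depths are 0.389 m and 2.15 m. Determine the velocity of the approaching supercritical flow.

V₁ = 8.30 m/s

For a rectangular channel the momentum equation gives q² = ½·g·y₁·y₂·(y₁ + y₂) = ½×9.81×0.389×2.15×2.54 = 10.4.
q = √10.4 = 3.23 m²/s.
V₁ = q/y₁ = 3.23/0.389 = 8.30 m/s.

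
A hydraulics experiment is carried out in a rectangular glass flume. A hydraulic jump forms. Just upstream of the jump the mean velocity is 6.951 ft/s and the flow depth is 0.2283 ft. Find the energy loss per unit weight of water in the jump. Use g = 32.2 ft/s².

ΔE = 0.1820 ft

Fr₁ = V₁/√(g·y₁) = 6.951/√(32.2×0.2283) = 2.564.
By Bélanger, y₂/y₁ = ½[√(1 + 8Fr₁²) − 1] = ½[√53.580 − 1] = 3.160.
y₂ = 3.160 × 0.2283 = 0.7214 ft.
Head loss: ΔE = (y₂ − y₁)³/(4y₁y₂) = (0.7214 − 0.2283)³/(4×0.2283×0.7214) = 0.1199/0.6588 = 0.1820 ft.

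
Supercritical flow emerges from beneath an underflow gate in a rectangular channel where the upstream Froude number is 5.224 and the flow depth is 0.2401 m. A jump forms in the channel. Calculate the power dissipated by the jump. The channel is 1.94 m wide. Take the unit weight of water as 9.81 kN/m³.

P = 65.57 kW

Fr₁ = 5.224 (given).
From the momentum equation for a rectangular channel, y₂/y₁ = ½[√(1 + 8Fr₁²) − 1] = ½[√219.32 − 1] = 6.905.
y₂ = 6.905 × 0.2401 = 1.658 m.
V₁ = Fr₁·√(g·y₁) = 5.224×√(9.81×0.2401) = 8.017 m/s; q = V₁·y₁ = 1.925 m²/s. V₂ = q/y₂ = 1.925/1.658 = 1.161 m/s. E₁ = y₁ + V₁²/2g = 3.516 m; E₂ = y₂ + V₂²/2g = 1.727 m. ΔE = E₁ − E₂ = 1.790 m.
Q = q·b = 1.925 × 1.94 = 3.734 m³/s. P = γ·Q·ΔE = 9.81 × 3.734 × 1.790 = 65.57 kW.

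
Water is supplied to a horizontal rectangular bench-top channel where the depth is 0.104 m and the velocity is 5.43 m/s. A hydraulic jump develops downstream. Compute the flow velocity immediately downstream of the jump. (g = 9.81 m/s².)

V₂ = 0.763 m/s

Fr₁ = V₁/√(g·y₁) = 5.43/√(9.81×0.104) = 5.38.
Conjugate-depth relation: y₂/y₁ = ½[√(1 + 8Fr₁²) − 1] = ½[√232.2 − 1] = 7.12.
y₂ = 7.12 × 0.104 = 0.740 m.
q = V₁·y₁ = 5.43 × 0.104 = 0.565 m²/s.
V₂ = q/y₂ = 0.565/0.740 = 0.763 m/s.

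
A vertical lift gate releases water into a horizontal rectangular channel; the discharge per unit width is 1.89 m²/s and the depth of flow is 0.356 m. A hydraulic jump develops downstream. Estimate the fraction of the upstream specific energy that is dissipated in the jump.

V₁ = q/y₁ = 1.89/0.356 = 5.31 m/s. Fr₁ = V₁/√(g·y₁) = 5.31/√(9.81×0.356) = 2.84.
From the momentum equation for a rectangular channel, y₂/y₁ = ½[√(1 + 8Fr₁²) − 1] = ½[√65.56 − 1] = 3.55.
y₂ = 3.55 × 0.356 = 1.26 m.
E₁ = y₁ + V₁²/2g = 1.79 m. ΔE = (y₂ − y₁)³/(4y₁y₂) = 0.415 m. ΔE/E₁ = 0.415/1.79 = 0.232.

ΔE/E₁ = 0.232 (23.2%)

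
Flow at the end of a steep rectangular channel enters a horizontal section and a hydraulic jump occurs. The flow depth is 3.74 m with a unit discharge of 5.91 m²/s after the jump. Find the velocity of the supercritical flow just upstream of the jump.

V₁ = 13.0 m/s

V₂ = q/y₂ = 5.91/3.74 = 1.58 m/s; Fr₂ = V₂/√(g·y₂) = 0.261.
Applying the sequent-depth relation in reverse, y₁/y₂ = ½[√(1 + 8Fr₂²) − 1] = ½[√1.544 − 1] = 0.121.
y₁ = 0.121 × 3.74 = 0.454 m.
V₁ = q/y₁ = 5.91/0.454 = 13.0 m/s.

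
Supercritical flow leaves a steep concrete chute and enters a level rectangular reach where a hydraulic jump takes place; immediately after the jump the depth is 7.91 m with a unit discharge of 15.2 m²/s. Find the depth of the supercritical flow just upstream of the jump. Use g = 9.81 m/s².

y₁ = 0.692 m

V₂ = q/y₂ = 15.2/7.91 = 1.92 m/s; Fr₂ = V₂/√(g·y₂) = 0.218.
Applying the sequent-depth relation in reverse, y₁/y₂ = ½[√(1 + 8Fr₂²) − 1] = ½[√1.381 − 1] = 0.0875.
y₁ = 0.0875 × 7.91 = 0.692 m.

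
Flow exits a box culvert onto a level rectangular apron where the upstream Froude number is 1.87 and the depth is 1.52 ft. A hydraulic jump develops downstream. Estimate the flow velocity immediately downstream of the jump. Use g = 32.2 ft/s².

V₂ = 5.97 ft/s

Fr₁ = 1.87 (given).
Conjugate-depth relation: y₂/y₁ = ½[√(1 + 8Fr₁²) − 1] = ½[√28.98 − 1] = 2.19.
y₂ = 2.19 × 1.52 = 3.33 ft.
V₁ = Fr₁·√(g·y₁) = 1.87×√(32.2×1.52) = 13.1 ft/s; q = V₁·y₁ = 19.9 ft²/s.
V₂ = q/y₂ = 19.9/3.33 = 5.97 ft/s.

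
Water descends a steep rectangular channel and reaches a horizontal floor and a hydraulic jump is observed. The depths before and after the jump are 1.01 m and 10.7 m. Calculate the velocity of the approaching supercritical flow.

V₁ = 24.7 m/s

For a rectangular channel the momentum equation gives q² = ½·g·y₁·y₂·(y₁ + y₂) = ½×9.81×1.01×10.7×11.7 = 621.
q = √621 = 24.9 m²/s.
V₁ = q/y₁ = 24.9/1.01 = 24.7 m/s.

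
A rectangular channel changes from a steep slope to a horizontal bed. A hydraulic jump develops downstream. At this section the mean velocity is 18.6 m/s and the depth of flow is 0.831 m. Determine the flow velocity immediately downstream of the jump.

Fr₁ = V₁/√(g·y₁) = 18.6/√(9.81×0.831) = 6.51.
Sequent-depth ratio: y₂/y₁ = ½[√(1 + 8Fr₁²) − 1] = ½[√340.5 − 1] = 8.73.
y₂ = 8.73 × 0.831 = 7.25 m.
q = V₁·y₁ = 18.6 × 0.831 = 15.5 m²/s.
V₂ = q/y₂ = 15.5/7.25 = 2.13 m/s.

V₂ = 2.13 m/s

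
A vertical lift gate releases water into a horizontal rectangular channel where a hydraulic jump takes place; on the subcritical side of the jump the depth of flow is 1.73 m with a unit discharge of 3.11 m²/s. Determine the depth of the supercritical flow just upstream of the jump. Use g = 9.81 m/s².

V₂ = q/y₂ = 3.11/1.73 = 1.80 m/s; Fr₂ = V₂/√(g·y₂) = 0.436.
From the momentum equation (using Fr₂), y₁/y₂ = ½[√(1 + 8Fr₂²) − 1] = ½[√2.523 − 1] = 0.294.
y₁ = 0.294 × 1.73 = 0.509 m.

y₁ = 0.509 m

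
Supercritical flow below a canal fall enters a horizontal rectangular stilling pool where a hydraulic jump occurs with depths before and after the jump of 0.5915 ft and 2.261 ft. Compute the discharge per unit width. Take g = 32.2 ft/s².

For a rectangular channel the momentum equation gives q² = ½·g·y₁·y₂·(y₁ + y₂) = ½×32.2×0.5915×2.261×2.853 = 61.42.
q = √61.42 = 7.837 ft²/s.

q = 7.837 ft²/s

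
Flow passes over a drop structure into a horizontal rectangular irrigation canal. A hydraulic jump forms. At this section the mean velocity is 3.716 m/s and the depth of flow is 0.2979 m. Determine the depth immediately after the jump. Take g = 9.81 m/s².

Fr₁ = V₁/√(g·y₁) = 3.716/√(9.81×0.2979) = 2.174.
Sequent-depth ratio: y₂/y₁ = ½[√(1 + 8Fr₁²) − 1] = ½[√38.801 − 1] = 2.615.
y₂ = 2.615 × 0.2979 = 0.7789 m.

y₂ = 0.7789 m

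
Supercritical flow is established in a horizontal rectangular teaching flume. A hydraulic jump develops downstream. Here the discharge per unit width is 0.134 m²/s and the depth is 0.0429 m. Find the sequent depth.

V₁ = q/y₁ = 0.134/0.0429 = 3.12 m/s. Fr₁ = V₁/√(g·y₁) = 3.12/√(9.81×0.0429) = 4.81.
From the momentum equation for a rectangular channel, y₂/y₁ = ½[√(1 + 8Fr₁²) − 1] = ½[√186.5 − 1] = 6.33.
y₂ = 6.33 × 0.0429 = 0.271 m.

y₂ = 0.271 m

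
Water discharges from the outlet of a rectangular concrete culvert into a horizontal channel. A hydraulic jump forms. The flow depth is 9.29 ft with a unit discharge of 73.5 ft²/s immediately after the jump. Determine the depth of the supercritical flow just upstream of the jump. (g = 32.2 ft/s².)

V₂ = q/y₂ = 73.5/9.29 = 7.91 ft/s; Fr₂ = V₂/√(g·y₂) = 0.457.
Since the conjugate-depth ratio holds either way, y₁/y₂ = ½[√(1 + 8Fr₂²) − 1] = ½[√2.674 − 1] = 0.318.
y₁ = 0.318 × 9.29 = 2.95 ft.

y₁ = 2.95 ft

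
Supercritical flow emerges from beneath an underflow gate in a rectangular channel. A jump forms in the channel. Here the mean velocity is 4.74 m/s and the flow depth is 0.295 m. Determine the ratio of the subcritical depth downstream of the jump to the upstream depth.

y₂/y₁ = 3.47

Fr₁ = V₁/√(g·y₁) = 4.74/√(9.81×0.295) = 2.79.
By Bélanger, y₂/y₁ = ½[√(1 + 8Fr₁²) − 1] = ½[√63.11 − 1] = 3.47.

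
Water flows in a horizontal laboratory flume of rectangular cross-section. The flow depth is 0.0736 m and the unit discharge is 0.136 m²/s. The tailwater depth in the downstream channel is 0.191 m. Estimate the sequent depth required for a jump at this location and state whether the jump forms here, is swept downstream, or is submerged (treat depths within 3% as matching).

y₂ = 0.193 m; the jump forms here

V₁ = q/y₁ = 0.136/0.0736 = 1.85 m/s. Fr₁ = V₁/√(g·y₁) = 1.85/√(9.81×0.0736) = 2.17.
Sequent-depth ratio: y₂/y₁ = ½[√(1 + 8Fr₁²) − 1] = ½[√38.83 − 1] = 2.62.
y₂ = 2.62 × 0.0736 = 0.193 m.
Tailwater y_tw = 0.191 m: y_tw ≈ y₂, so the jump forms here.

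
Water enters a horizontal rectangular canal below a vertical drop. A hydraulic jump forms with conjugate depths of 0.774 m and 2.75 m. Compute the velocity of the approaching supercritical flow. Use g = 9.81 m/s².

For a rectangular channel the momentum equation gives q² = ½·g·y₁·y₂·(y₁ + y₂) = ½×9.81×0.774×2.75×3.52 = 36.8.
q = √36.8 = 6.07 m²/s.
V₁ = q/y₁ = 6.07/0.774 = 7.84 m/s.

V₁ = 7.84 m/s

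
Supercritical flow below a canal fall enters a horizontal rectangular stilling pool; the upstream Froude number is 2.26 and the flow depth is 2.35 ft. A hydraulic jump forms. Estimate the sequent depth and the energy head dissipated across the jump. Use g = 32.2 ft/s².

Fr₁ = 2.26 (given).
Bélanger equation: y₂/y₁ = ½[√(1 + 8Fr₁²) − 1] = ½[√41.86 − 1] = 2.73.
y₂ = 2.73 × 2.35 = 6.43 ft.
V₁ = Fr₁·√(g·y₁) = 2.26×√(32.2×2.35) = 19.7 ft/s; q = V₁·y₁ = 46.2 ft²/s. V₂ = q/y₂ = 46.2/6.43 = 7.19 ft/s. E₁ = y₁ + V₁²/2g = 8.35 ft; E₂ = y₂ + V₂²/2g = 7.23 ft. ΔE = E₁ − E₂ = 1.12 ft.

y₂ = 6.43 ft; ΔE = 1.12 ft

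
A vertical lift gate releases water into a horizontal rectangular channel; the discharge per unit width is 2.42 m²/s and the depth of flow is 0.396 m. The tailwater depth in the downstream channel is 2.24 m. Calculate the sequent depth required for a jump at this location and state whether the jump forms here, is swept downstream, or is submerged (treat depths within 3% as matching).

y₂ = 1.55 m; the jump is submerged

V₁ = q/y₁ = 2.42/0.396 = 6.11 m/s. Fr₁ = V₁/√(g·y₁) = 6.11/√(9.81×0.396) = 3.10.
Conjugate-depth relation: y₂/y₁ = ½[√(1 + 8Fr₁²) − 1] = ½[√77.91 − 1] = 3.91.
y₂ = 3.91 × 0.396 = 1.55 m.
Tailwater y_tw = 2.24 m: y_tw > y₂, so the jump is submerged.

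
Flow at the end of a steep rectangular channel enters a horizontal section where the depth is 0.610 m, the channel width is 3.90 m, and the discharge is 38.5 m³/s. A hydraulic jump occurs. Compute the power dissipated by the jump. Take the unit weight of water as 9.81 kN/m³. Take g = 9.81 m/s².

q = Q/b = 38.5/3.90 = 9.87 m²/s; V₁ = q/y₁ = 16.2 m/s. Fr₁ = V₁/√(g·y₁) = 6.62.
Sequent-depth ratio: y₂/y₁ = ½[√(1 + 8Fr₁²) − 1] = ½[√351.1 − 1] = 8.87.
y₂ = 8.87 × 0.610 = 5.41 m.
V₂ = q/y₂ = 9.87/5.41 = 1.82 m/s. E₁ = y₁ + V₁²/2g = 14.0 m; E₂ = y₂ + V₂²/2g = 5.58 m. ΔE = E₁ − E₂ = 8.38 m.
P = γ·Q·ΔE = 9.81 × 38.5 × 8.38 = 3164 kW.

P = 3164 kW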